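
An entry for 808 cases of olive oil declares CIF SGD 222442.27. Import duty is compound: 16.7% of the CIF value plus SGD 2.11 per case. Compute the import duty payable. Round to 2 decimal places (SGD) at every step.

Ad valorem component: 222442.27 × 16.7% = 37147.86
Specific component: 808 × 2.11 = 1704.88
Import duty = 37147.86 + 1704.88 = 38852.74

Import duty: SGD 38852.74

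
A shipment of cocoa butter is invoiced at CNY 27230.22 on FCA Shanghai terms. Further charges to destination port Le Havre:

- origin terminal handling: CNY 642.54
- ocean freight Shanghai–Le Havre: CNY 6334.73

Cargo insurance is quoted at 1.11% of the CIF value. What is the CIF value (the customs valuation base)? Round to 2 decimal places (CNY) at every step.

CIF value: CNY 34591.46

Let C be the CIF value. C = FCA price + pre-shipment costs + freight + 1.11% × C
C − 1.11% × C = 27230.22 + 642.54 + 6334.73
0.9889 × C = 34207.49
C = 34207.49 / 0.9889 = 34591.46
Insurance premium = 1.11% × 34591.46 = 383.97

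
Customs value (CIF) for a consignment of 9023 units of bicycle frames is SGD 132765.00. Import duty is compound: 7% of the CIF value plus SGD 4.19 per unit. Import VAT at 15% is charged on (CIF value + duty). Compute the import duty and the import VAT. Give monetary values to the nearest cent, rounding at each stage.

Import duty: SGD 47099.92; import VAT: SGD 26979.74

Ad valorem component: 132765.00 × 7% = 9293.55
Specific component: 9023 × 4.19 = 37806.37
Import duty = 9293.55 + 37806.37 = 47099.92
VAT base = CIF + duty = 132765.00 + 47099.92 = 179864.92
Import VAT = 179864.92 × 15% = 26979.74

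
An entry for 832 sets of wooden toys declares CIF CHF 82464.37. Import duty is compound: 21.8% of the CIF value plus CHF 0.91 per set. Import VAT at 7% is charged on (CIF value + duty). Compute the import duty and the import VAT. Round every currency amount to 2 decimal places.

Import duty: CHF 18734.35; import VAT: CHF 7083.91

Ad valorem component: 82464.37 × 21.8% = 17977.23
Specific component: 832 × 0.91 = 757.12
Import duty = 17977.23 + 757.12 = 18734.35
VAT base = CIF + duty = 82464.37 + 18734.35 = 101198.72
Import VAT = 101198.72 × 7% = 7083.91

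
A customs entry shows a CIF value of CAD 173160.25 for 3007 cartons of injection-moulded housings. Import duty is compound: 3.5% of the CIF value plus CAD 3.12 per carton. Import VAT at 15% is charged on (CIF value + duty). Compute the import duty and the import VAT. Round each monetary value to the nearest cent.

Ad valorem component: 173160.25 × 3.5% = 6060.61
Specific component: 3007 × 3.12 = 9381.84
Import duty = 6060.61 + 9381.84 = 15442.45
VAT base = CIF + duty = 173160.25 + 15442.45 = 188602.70
Import VAT = 188602.70 × 15% = 28290.41

Import duty: CAD 15442.45; import VAT: CAD 28290.41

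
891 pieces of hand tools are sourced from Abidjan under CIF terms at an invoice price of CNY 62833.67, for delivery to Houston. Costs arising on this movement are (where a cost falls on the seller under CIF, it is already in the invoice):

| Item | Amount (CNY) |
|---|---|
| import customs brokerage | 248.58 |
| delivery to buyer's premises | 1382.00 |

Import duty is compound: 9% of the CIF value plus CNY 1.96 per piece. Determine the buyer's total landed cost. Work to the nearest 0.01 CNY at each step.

Total landed cost: CNY 71865.64

CIF: the seller pays costs through ocean freight and marine insurance to the destination port.
The CIF price already equals the CIF value: 62833.67
Ad valorem component: 62833.67 × 9% = 5655.03
Specific component: 891 × 1.96 = 1746.36
Import duty = 5655.03 + 1746.36 = 7401.39
Buyer bears: brokerage 248.58 + delivery 1382.00 + duty 7401.39 = 9031.97
Landed cost = invoice 62833.67 + 9031.97 = 71865.64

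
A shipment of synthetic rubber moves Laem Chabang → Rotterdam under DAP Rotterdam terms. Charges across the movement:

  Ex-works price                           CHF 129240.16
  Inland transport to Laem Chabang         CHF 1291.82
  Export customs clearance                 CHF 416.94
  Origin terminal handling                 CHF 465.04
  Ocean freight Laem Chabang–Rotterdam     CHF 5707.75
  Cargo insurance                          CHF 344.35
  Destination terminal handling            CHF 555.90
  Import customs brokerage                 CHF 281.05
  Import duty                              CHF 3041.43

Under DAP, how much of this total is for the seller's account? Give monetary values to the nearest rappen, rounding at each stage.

Seller's account: CHF 138021.96

DAP: the seller bears all costs to the named destination except import duty and clearance.
Seller's account: goods 129240.16 + inland to port 1291.82 + export clearance 416.94 + origin terminal 465.04 + freight 5707.75 + insurance 344.35 + destination terminal 555.90 = 138021.96
Buyer's account: brokerage 281.05 + duty 3041.43 = 3322.48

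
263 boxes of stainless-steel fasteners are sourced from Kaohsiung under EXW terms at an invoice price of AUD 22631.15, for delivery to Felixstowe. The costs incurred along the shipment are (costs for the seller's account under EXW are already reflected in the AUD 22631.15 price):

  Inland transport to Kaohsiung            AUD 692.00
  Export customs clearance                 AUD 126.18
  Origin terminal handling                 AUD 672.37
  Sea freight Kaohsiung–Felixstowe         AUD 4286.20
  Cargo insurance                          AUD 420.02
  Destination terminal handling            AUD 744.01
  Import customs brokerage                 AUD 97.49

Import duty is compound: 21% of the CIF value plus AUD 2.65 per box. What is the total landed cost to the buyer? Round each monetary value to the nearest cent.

Total landed cost: AUD 36420.23

EXW: the seller makes goods available at their premises; the buyer bears all onward costs.
CIF value = EXW price + inland to port + export clearance + origin terminal + freight + insurance = 22631.15 + 692.00 + 126.18 + 672.37 + 4286.20 + 420.02 = 28827.92
Ad valorem component: 28827.92 × 21% = 6053.86
Specific component: 263 × 2.65 = 696.95
Import duty = 6053.86 + 696.95 = 6750.81
Buyer bears: inland to port 692.00 + export clearance 126.18 + origin terminal 672.37 + freight 4286.20 + insurance 420.02 + destination terminal 744.01 + brokerage 97.49 + duty 6750.81 = 13789.08
Landed cost = invoice 22631.15 + 13789.08 = 36420.23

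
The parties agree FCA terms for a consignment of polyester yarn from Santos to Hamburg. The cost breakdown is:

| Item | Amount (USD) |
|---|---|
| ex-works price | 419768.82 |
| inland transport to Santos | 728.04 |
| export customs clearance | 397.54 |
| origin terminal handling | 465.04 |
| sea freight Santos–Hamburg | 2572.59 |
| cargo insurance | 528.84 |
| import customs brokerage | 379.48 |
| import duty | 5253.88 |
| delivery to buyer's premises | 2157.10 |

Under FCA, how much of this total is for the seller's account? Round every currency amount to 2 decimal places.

Seller's account: USD 420894.40

FCA: the seller delivers export-cleared goods to the carrier; the buyer bears costs from that point.
Seller's account: goods 419768.82 + inland to port 728.04 + export clearance 397.54 = 420894.40
Buyer's account: origin terminal 465.04 + freight 2572.59 + insurance 528.84 + brokerage 379.48 + duty 5253.88 + delivery 2157.10 = 11356.93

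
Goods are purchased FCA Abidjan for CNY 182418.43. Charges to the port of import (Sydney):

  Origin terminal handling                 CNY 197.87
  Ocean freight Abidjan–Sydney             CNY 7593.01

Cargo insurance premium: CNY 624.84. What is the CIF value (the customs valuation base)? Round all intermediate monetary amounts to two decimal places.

CIF = FCA price + pre-shipment costs + freight + insurance
CIF = 182418.43 + 197.87 + 7593.01 + 624.84 = 190834.15

CIF value: CNY 190834.15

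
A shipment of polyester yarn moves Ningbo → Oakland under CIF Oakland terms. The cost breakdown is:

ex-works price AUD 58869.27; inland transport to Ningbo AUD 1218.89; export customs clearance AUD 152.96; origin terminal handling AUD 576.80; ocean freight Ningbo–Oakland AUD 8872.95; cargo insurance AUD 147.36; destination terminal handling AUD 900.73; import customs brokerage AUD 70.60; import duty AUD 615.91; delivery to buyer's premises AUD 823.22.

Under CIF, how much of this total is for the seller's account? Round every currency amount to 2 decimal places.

Seller's account: AUD 69838.23

CIF: the seller pays costs through ocean freight and marine insurance to the destination port.
Seller's account: goods 58869.27 + inland to port 1218.89 + export clearance 152.96 + origin terminal 576.80 + freight 8872.95 + insurance 147.36 = 69838.23
Buyer's account: destination terminal 900.73 + brokerage 70.60 + duty 615.91 + delivery 823.22 = 2410.46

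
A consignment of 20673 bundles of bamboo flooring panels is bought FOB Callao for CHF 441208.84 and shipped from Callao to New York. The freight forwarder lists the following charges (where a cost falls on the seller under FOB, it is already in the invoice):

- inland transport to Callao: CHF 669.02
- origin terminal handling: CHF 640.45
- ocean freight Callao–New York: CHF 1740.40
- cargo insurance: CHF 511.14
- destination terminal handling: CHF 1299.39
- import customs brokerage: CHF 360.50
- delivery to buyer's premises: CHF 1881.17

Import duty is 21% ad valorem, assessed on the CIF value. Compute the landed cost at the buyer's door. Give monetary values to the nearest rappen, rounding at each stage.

Total landed cost: CHF 540128.12

FOB: the seller bears costs until goods are on board at the origin port; the buyer bears freight, insurance and all costs thereafter.
Already in the invoice (seller's account under FOB): inland to port, origin terminal — exclude.
CIF value = FOB price + freight + insurance = 441208.84 + 1740.40 + 511.14 = 443460.38
Import duty = 443460.38 × 21% = 93126.68
Buyer bears: freight 1740.40 + insurance 511.14 + destination terminal 1299.39 + brokerage 360.50 + delivery 1881.17 + duty 93126.68 = 98919.28
Landed cost = invoice 441208.84 + 98919.28 = 540128.12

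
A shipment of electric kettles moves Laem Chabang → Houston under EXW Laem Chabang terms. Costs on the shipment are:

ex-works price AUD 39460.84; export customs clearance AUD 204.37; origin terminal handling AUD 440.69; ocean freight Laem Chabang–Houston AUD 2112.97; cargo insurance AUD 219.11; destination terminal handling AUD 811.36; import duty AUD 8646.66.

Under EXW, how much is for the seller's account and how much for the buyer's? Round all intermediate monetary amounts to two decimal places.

Seller: AUD 39460.84; buyer: AUD 12435.16

EXW: the seller makes goods available at their premises; the buyer bears all onward costs.
Seller's account: goods 39460.84 = 39460.84
Buyer's account: export clearance 204.37 + origin terminal 440.69 + freight 2112.97 + insurance 219.11 + destination terminal 811.36 + duty 8646.66 = 12435.16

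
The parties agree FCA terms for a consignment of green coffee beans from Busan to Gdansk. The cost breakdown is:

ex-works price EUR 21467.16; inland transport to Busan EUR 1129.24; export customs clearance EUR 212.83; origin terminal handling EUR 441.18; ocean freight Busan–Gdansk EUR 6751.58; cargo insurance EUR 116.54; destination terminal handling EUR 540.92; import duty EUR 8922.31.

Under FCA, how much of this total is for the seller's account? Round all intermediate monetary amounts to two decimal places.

Seller's account: EUR 22809.23

FCA: the seller delivers export-cleared goods to the carrier; the buyer bears costs from that point.
Seller's account: goods 21467.16 + inland to port 1129.24 + export clearance 212.83 = 22809.23
Buyer's account: origin terminal 441.18 + freight 6751.58 + insurance 116.54 + destination terminal 540.92 + duty 8922.31 = 16772.53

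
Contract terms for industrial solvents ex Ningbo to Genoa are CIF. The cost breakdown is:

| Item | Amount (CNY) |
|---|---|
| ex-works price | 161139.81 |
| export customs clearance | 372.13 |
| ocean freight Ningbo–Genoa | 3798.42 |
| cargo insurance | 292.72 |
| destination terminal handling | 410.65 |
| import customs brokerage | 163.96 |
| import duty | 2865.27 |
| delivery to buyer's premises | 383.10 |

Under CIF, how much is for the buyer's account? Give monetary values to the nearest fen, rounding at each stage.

CIF: the seller pays costs through ocean freight and marine insurance to the destination port.
Seller's account: goods 161139.81 + export clearance 372.13 + freight 3798.42 + insurance 292.72 = 165603.08
Buyer's account: destination terminal 410.65 + brokerage 163.96 + duty 2865.27 + delivery 383.10 = 3822.98

Buyer's account: CNY 3822.98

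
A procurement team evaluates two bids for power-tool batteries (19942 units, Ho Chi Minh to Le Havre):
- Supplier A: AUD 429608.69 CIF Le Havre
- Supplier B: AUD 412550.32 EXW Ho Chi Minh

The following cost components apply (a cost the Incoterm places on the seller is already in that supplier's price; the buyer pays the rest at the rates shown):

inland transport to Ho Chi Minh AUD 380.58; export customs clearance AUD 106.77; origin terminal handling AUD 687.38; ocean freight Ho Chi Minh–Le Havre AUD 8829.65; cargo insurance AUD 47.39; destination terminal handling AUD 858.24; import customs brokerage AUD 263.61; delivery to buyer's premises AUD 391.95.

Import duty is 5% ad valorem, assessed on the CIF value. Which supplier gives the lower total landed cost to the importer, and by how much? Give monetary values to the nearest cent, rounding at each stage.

Supplier A (CIF):
The CIF price already equals the CIF value: 429608.69
Import duty = 429608.69 × 5% = 21480.43
Buyer bears (A): 858.24 + 263.61 + 391.95 = 1513.80
Landed cost (A) = invoice 429608.69 + 1513.80 + duty 21480.43 = 452602.92
Supplier B (EXW):
CIF value = EXW price + inland to port + export clearance + origin terminal + freight + insurance = 412550.32 + 380.58 + 106.77 + 687.38 + 8829.65 + 47.39 = 422602.09
Import duty = 422602.09 × 5% = 21130.10
Buyer bears (B): 380.58 + 106.77 + 687.38 + 8829.65 + 47.39 + 858.24 + 263.61 + 391.95 = 11565.57
Landed cost (B) = invoice 412550.32 + 11565.57 + duty 21130.10 = 445245.99
Difference = |452602.92 − 445245.99| = 7356.93

Supplier B is cheaper by AUD 7356.93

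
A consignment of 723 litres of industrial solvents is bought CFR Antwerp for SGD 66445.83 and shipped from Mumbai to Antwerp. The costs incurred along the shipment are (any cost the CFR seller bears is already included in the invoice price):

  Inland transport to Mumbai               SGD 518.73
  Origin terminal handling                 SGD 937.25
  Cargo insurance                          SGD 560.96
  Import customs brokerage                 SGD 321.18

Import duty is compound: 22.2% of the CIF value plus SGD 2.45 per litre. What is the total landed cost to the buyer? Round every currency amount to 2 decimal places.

Total landed cost: SGD 83974.83

CFR: the seller pays costs through ocean freight to the destination port, but not insurance.
Already in the invoice (seller's account under CFR): inland to port, origin terminal — exclude.
CIF value = CFR price + insurance = 66445.83 + 560.96 = 67006.79
Ad valorem component: 67006.79 × 22.2% = 14875.51
Specific component: 723 × 2.45 = 1771.35
Import duty = 14875.51 + 1771.35 = 16646.86
Buyer bears: insurance 560.96 + brokerage 321.18 + duty 16646.86 = 17529.00
Landed cost = invoice 66445.83 + 17529.00 = 83974.83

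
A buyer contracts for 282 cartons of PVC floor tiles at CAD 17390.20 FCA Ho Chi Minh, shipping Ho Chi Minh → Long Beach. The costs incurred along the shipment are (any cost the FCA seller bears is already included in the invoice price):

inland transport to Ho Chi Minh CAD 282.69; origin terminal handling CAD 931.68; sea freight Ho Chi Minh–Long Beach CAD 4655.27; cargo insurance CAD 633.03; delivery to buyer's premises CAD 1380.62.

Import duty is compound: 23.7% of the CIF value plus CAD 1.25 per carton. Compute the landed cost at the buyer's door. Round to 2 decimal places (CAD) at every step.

Total landed cost: CAD 30938.91

FCA: the seller delivers export-cleared goods to the carrier; the buyer bears costs from that point.
Already in the invoice (seller's account under FCA): inland to port — exclude.
CIF value = FCA price + origin terminal + freight + insurance = 17390.20 + 931.68 + 4655.27 + 633.03 = 23610.18
Ad valorem component: 23610.18 × 23.7% = 5595.61
Specific component: 282 × 1.25 = 352.50
Import duty = 5595.61 + 352.50 = 5948.11
Buyer bears: origin terminal 931.68 + freight 4655.27 + insurance 633.03 + delivery 1380.62 + duty 5948.11 = 13548.71
Landed cost = invoice 17390.20 + 13548.71 = 30938.91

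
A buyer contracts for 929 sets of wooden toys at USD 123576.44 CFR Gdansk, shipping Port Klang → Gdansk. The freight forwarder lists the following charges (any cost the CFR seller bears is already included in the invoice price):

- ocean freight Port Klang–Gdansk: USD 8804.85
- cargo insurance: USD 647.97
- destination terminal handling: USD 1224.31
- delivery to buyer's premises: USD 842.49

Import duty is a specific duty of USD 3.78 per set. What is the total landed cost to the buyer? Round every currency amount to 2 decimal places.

Total landed cost: USD 129802.83

CFR: the seller pays costs through ocean freight to the destination port, but not insurance.
Already in the invoice (seller's account under CFR): freight — exclude.
CIF value = CFR price + insurance = 123576.44 + 647.97 = 124224.41
Import duty = 929 × 3.78 = 3511.62
Buyer bears: insurance 647.97 + destination terminal 1224.31 + delivery 842.49 + duty 3511.62 = 6226.39
Landed cost = invoice 123576.44 + 6226.39 = 129802.83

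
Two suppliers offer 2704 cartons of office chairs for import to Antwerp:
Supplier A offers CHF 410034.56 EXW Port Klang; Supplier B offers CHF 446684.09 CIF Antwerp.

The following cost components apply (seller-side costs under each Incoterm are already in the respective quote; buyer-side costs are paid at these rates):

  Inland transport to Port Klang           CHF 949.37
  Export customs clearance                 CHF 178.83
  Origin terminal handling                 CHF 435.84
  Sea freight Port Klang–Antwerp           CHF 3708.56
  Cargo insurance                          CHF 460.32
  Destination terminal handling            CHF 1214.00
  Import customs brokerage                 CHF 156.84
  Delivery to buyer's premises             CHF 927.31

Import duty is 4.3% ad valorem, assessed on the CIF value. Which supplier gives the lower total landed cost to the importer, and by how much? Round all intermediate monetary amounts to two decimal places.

Supplier A (EXW):
CIF value = EXW price + inland to port + export clearance + origin terminal + freight + insurance = 410034.56 + 949.37 + 178.83 + 435.84 + 3708.56 + 460.32 = 415767.48
Import duty = 415767.48 × 4.3% = 17878.00
Buyer bears (A): 949.37 + 178.83 + 435.84 + 3708.56 + 460.32 + 1214.00 + 156.84 + 927.31 = 8031.07
Landed cost (A) = invoice 410034.56 + 8031.07 + duty 17878.00 = 435943.63
Supplier B (CIF):
The CIF price already equals the CIF value: 446684.09
Import duty = 446684.09 × 4.3% = 19207.42
Buyer bears (B): 1214.00 + 156.84 + 927.31 = 2298.15
Landed cost (B) = invoice 446684.09 + 2298.15 + duty 19207.42 = 468189.66
Difference = |435943.63 − 468189.66| = 32246.03

Supplier A is cheaper by CHF 32246.03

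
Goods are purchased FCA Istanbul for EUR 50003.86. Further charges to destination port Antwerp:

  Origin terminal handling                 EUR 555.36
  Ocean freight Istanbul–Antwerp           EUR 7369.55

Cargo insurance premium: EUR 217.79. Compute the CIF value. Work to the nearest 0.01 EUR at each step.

CIF = FCA price + pre-shipment costs + freight + insurance
CIF = 50003.86 + 555.36 + 7369.55 + 217.79 = 58146.56

CIF value: EUR 58146.56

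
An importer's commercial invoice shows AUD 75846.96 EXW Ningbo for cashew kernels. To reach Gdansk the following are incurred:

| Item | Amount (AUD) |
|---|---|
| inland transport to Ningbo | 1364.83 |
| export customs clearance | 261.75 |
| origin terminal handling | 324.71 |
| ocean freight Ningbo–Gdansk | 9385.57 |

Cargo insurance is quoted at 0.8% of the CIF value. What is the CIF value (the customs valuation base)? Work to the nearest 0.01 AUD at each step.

Let C be the CIF value. C = EXW price + pre-shipment costs + freight + 0.8% × C
C − 0.8% × C = 75846.96 + 1364.83 + 261.75 + 324.71 + 9385.57
0.992 × C = 87183.82
C = 87183.82 / 0.992 = 87886.92
Insurance premium = 0.8% × 87886.92 = 703.10

CIF value: AUD 87886.92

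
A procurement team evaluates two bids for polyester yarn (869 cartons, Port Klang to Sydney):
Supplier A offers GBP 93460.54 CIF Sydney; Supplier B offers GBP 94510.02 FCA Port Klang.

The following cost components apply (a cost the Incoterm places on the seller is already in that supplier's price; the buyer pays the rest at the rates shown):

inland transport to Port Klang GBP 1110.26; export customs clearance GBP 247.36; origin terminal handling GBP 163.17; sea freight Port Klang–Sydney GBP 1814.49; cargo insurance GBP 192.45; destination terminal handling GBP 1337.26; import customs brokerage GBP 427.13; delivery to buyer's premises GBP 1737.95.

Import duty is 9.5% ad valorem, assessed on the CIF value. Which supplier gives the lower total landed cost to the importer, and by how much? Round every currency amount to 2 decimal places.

Supplier A (CIF):
The CIF price already equals the CIF value: 93460.54
Import duty = 93460.54 × 9.5% = 8878.75
Buyer bears (A): 1337.26 + 427.13 + 1737.95 = 3502.34
Landed cost (A) = invoice 93460.54 + 3502.34 + duty 8878.75 = 105841.63
Supplier B (FCA):
CIF value = FCA price + origin terminal + freight + insurance = 94510.02 + 163.17 + 1814.49 + 192.45 = 96680.13
Import duty = 96680.13 × 9.5% = 9184.61
Buyer bears (B): 163.17 + 1814.49 + 192.45 + 1337.26 + 427.13 + 1737.95 = 5672.45
Landed cost (B) = invoice 94510.02 + 5672.45 + duty 9184.61 = 109367.08
Difference = |105841.63 − 109367.08| = 3525.45

Supplier A is cheaper by GBP 3525.45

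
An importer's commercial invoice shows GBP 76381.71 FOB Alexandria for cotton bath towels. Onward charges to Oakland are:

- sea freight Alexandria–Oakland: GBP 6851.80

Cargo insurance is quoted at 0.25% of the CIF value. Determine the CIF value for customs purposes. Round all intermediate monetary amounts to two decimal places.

Let C be the CIF value. C = FOB price + freight + 0.25% × C
C − 0.25% × C = 76381.71 + 6851.80
0.9975 × C = 83233.51
C = 83233.51 / 0.9975 = 83442.12
Insurance premium = 0.25% × 83442.12 = 208.61

CIF value: GBP 83442.12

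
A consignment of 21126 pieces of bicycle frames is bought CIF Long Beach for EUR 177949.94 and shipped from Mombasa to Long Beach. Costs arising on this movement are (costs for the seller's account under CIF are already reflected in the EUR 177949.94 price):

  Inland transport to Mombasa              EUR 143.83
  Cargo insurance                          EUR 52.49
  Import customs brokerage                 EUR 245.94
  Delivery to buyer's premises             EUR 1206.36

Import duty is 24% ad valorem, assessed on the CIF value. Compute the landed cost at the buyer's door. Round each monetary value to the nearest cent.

CIF: the seller pays costs through ocean freight and marine insurance to the destination port.
Already in the invoice (seller's account under CIF): inland to port, insurance — exclude.
The CIF price already equals the CIF value: 177949.94
Import duty = 177949.94 × 24% = 42707.99
Buyer bears: brokerage 245.94 + delivery 1206.36 + duty 42707.99 = 44160.29
Landed cost = invoice 177949.94 + 44160.29 = 222110.23

Total landed cost: EUR 222110.23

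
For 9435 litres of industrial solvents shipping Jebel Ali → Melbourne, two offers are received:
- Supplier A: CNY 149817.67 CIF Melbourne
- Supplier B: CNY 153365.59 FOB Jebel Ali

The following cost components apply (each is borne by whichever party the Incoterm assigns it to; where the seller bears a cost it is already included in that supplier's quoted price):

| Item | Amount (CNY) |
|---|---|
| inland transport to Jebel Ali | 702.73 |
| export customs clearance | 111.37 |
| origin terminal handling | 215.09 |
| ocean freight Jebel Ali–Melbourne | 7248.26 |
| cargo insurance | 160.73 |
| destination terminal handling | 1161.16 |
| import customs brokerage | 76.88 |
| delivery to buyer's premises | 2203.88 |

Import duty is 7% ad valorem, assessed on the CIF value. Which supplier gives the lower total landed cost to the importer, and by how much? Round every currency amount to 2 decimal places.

Supplier A (CIF):
The CIF price already equals the CIF value: 149817.67
Import duty = 149817.67 × 7% = 10487.24
Buyer bears (A): 1161.16 + 76.88 + 2203.88 = 3441.92
Landed cost (A) = invoice 149817.67 + 3441.92 + duty 10487.24 = 163746.83
Supplier B (FOB):
CIF value = FOB price + freight + insurance = 153365.59 + 7248.26 + 160.73 = 160774.58
Import duty = 160774.58 × 7% = 11254.22
Buyer bears (B): 7248.26 + 160.73 + 1161.16 + 76.88 + 2203.88 = 10850.91
Landed cost (B) = invoice 153365.59 + 10850.91 + duty 11254.22 = 175470.72
Difference = |163746.83 − 175470.72| = 11723.89

Supplier A is cheaper by CNY 11723.89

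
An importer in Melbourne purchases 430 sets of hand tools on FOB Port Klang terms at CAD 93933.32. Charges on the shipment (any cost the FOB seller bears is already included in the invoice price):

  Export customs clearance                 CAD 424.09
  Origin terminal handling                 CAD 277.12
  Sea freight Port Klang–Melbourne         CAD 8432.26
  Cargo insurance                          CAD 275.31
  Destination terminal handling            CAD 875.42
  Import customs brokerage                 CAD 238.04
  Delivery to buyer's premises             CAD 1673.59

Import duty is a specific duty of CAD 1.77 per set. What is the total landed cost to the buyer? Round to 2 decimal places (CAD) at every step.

Total landed cost: CAD 106189.04

FOB: the seller bears costs until goods are on board at the origin port; the buyer bears freight, insurance and all costs thereafter.
Already in the invoice (seller's account under FOB): export clearance, origin terminal — exclude.
CIF value = FOB price + freight + insurance = 93933.32 + 8432.26 + 275.31 = 102640.89
Import duty = 430 × 1.77 = 761.10
Buyer bears: freight 8432.26 + insurance 275.31 + destination terminal 875.42 + brokerage 238.04 + delivery 1673.59 + duty 761.10 = 12255.72
Landed cost = invoice 93933.32 + 12255.72 = 106189.04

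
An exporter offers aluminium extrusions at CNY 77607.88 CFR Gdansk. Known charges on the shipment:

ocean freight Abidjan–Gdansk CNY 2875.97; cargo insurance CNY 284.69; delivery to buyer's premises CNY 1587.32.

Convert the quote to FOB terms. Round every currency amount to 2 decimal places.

Not relevant to the conversion: delivery, insurance — on the buyer under both terms; not part of either seller's price.
From CFR to FOB, the seller no longer bears: freight.
FOB price = 77607.88 − 2875.97 = 74731.91

FOB price: CNY 74731.91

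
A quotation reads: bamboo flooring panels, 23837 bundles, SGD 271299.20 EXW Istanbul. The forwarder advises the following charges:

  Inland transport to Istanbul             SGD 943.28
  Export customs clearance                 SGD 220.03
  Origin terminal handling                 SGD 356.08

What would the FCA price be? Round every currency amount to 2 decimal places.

Not relevant to the conversion: origin terminal — on the buyer under both terms; not part of either seller's price.
From EXW to FCA, the seller additionally bears: inland to port, export clearance.
FCA price = 271299.20 + 943.28 + 220.03 = 272462.51

FCA price: SGD 272462.51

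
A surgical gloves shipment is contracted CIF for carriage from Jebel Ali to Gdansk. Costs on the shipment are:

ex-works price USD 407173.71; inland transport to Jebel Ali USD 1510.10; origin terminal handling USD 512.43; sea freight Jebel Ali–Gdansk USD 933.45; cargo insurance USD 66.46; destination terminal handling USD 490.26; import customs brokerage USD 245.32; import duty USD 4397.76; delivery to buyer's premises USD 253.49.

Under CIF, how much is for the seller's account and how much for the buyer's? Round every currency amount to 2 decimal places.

Seller: USD 410196.15; buyer: USD 5386.83

CIF: the seller pays costs through ocean freight and marine insurance to the destination port.
Seller's account: goods 407173.71 + inland to port 1510.10 + origin terminal 512.43 + freight 933.45 + insurance 66.46 = 410196.15
Buyer's account: destination terminal 490.26 + brokerage 245.32 + duty 4397.76 + delivery 253.49 = 5386.83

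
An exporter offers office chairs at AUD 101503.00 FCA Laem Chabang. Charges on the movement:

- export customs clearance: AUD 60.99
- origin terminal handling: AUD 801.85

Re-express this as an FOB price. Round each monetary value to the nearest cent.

Not relevant to the conversion: export clearance — on the seller under both FCA and FOB; already in the FCA price and stays in the FOB price.
From FCA to FOB, the seller additionally bears: origin terminal.
FOB price = 101503.00 + 801.85 = 102304.85

FOB price: AUD 102304.85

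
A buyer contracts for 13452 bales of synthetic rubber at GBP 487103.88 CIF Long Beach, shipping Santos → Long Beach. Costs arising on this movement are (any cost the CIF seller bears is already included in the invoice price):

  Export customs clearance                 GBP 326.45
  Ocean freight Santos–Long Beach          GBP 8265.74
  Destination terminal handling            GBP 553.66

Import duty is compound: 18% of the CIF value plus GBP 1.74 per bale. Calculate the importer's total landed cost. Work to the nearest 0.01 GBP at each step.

Total landed cost: GBP 598742.72

CIF: the seller pays costs through ocean freight and marine insurance to the destination port.
Already in the invoice (seller's account under CIF): export clearance, freight — exclude.
The CIF price already equals the CIF value: 487103.88
Ad valorem component: 487103.88 × 18% = 87678.70
Specific component: 13452 × 1.74 = 23406.48
Import duty = 87678.70 + 23406.48 = 111085.18
Buyer bears: destination terminal 553.66 + duty 111085.18 = 111638.84
Landed cost = invoice 487103.88 + 111638.84 = 598742.72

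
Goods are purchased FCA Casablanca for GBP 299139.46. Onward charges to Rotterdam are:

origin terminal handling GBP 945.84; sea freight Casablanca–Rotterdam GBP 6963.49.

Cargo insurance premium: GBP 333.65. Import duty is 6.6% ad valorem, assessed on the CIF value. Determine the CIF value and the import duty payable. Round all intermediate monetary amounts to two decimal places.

CIF value: GBP 307382.44; import duty: GBP 20287.24

CIF = FCA price + pre-shipment costs + freight + insurance
CIF = 299139.46 + 945.84 + 6963.49 + 333.65 = 307382.44
Import duty = 307382.44 × 6.6% = 20287.24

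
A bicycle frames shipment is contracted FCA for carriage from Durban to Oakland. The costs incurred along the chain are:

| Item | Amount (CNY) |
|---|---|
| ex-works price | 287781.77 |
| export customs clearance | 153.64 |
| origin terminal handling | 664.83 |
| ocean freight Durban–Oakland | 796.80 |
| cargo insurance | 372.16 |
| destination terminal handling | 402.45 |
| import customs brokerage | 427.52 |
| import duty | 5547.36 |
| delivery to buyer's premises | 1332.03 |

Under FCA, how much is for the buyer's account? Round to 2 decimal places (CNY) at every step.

FCA: the seller delivers export-cleared goods to the carrier; the buyer bears costs from that point.
Seller's account: goods 287781.77 + export clearance 153.64 = 287935.41
Buyer's account: origin terminal 664.83 + freight 796.80 + insurance 372.16 + destination terminal 402.45 + brokerage 427.52 + duty 5547.36 + delivery 1332.03 = 9543.15

Buyer's account: CNY 9543.15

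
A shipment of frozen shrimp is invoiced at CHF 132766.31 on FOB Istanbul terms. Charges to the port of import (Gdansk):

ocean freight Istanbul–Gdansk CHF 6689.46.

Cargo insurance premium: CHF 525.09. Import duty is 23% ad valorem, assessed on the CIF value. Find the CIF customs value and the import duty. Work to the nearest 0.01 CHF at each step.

CIF value: CHF 139980.86; import duty: CHF 32195.60

CIF = FOB price + freight + insurance
CIF = 132766.31 + 6689.46 + 525.09 = 139980.86
Import duty = 139980.86 × 23% = 32195.60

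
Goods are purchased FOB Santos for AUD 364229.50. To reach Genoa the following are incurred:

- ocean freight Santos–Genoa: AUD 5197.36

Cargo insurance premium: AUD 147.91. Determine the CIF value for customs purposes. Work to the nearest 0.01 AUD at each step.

CIF = FOB price + freight + insurance
CIF = 364229.50 + 5197.36 + 147.91 = 369574.77

CIF value: AUD 369574.77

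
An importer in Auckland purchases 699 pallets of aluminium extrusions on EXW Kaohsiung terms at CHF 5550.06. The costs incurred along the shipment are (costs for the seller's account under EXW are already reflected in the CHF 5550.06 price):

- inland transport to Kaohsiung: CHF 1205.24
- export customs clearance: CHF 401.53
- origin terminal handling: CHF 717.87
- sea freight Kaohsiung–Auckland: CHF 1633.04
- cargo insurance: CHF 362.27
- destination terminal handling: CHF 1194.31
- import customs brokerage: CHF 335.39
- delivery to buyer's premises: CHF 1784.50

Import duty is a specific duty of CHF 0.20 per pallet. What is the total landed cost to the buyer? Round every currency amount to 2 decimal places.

EXW: the seller makes goods available at their premises; the buyer bears all onward costs.
CIF value = EXW price + inland to port + export clearance + origin terminal + freight + insurance = 5550.06 + 1205.24 + 401.53 + 717.87 + 1633.04 + 362.27 = 9870.01
Import duty = 699 × 0.20 = 139.80
Buyer bears: inland to port 1205.24 + export clearance 401.53 + origin terminal 717.87 + freight 1633.04 + insurance 362.27 + destination terminal 1194.31 + brokerage 335.39 + delivery 1784.50 + duty 139.80 = 7773.95
Landed cost = invoice 5550.06 + 7773.95 = 13324.01

Total landed cost: CHF 13324.01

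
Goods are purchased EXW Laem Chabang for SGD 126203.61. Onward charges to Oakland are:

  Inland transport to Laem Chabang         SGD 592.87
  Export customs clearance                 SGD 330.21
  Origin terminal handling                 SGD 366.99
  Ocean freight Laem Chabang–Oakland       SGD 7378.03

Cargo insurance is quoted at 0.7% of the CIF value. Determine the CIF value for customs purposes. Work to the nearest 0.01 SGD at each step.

Let C be the CIF value. C = EXW price + pre-shipment costs + freight + 0.7% × C
C − 0.7% × C = 126203.61 + 592.87 + 330.21 + 366.99 + 7378.03
0.993 × C = 134871.71
C = 134871.71 / 0.993 = 135822.47
Insurance premium = 0.7% × 135822.47 = 950.76

CIF value: SGD 135822.47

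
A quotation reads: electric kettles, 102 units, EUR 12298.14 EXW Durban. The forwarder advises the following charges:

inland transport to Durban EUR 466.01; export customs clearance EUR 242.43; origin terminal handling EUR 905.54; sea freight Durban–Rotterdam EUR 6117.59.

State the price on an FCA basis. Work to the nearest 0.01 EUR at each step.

FCA price: EUR 13006.58

Not relevant to the conversion: origin terminal, freight — on the buyer under both terms; not part of either seller's price.
From EXW to FCA, the seller additionally bears: inland to port, export clearance.
FCA price = 12298.14 + 466.01 + 242.43 = 13006.58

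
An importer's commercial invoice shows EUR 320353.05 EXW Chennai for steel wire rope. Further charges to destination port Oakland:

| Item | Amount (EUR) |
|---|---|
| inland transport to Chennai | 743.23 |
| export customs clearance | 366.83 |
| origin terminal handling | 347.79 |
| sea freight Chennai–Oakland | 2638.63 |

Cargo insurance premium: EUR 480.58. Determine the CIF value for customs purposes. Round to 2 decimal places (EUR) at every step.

CIF value: EUR 324930.11

CIF = EXW price + pre-shipment costs + freight + insurance
CIF = 320353.05 + 743.23 + 366.83 + 347.79 + 2638.63 + 480.58 = 324930.11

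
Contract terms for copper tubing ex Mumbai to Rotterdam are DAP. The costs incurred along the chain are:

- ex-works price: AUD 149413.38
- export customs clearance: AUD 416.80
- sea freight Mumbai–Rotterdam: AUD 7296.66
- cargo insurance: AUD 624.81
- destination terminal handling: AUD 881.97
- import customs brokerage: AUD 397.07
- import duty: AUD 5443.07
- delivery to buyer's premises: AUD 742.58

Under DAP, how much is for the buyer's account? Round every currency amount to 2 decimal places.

Buyer's account: AUD 5840.14

DAP: the seller bears all costs to the named destination except import duty and clearance.
Seller's account: goods 149413.38 + export clearance 416.80 + freight 7296.66 + insurance 624.81 + destination terminal 881.97 + delivery 742.58 = 159376.20
Buyer's account: brokerage 397.07 + duty 5443.07 = 5840.14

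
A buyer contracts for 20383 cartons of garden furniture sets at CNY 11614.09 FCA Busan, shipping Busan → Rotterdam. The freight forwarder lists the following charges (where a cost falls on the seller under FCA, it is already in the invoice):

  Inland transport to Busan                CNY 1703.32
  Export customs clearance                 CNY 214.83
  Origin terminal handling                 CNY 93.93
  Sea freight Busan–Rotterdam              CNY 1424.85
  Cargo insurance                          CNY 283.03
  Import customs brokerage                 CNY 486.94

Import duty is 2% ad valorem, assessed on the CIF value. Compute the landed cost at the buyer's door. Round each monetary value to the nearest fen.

FCA: the seller delivers export-cleared goods to the carrier; the buyer bears costs from that point.
Already in the invoice (seller's account under FCA): inland to port, export clearance — exclude.
CIF value = FCA price + origin terminal + freight + insurance = 11614.09 + 93.93 + 1424.85 + 283.03 = 13415.90
Import duty = 13415.90 × 2% = 268.32
Buyer bears: origin terminal 93.93 + freight 1424.85 + insurance 283.03 + brokerage 486.94 + duty 268.32 = 2557.07
Landed cost = invoice 11614.09 + 2557.07 = 14171.16

Total landed cost: CNY 14171.16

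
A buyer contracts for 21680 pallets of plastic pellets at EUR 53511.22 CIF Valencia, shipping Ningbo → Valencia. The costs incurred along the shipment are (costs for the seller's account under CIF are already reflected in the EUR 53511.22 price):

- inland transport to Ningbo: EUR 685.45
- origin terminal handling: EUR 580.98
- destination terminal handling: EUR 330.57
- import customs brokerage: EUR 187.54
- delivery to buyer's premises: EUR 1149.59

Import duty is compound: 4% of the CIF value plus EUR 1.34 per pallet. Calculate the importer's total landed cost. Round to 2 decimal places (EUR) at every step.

CIF: the seller pays costs through ocean freight and marine insurance to the destination port.
Already in the invoice (seller's account under CIF): inland to port, origin terminal — exclude.
The CIF price already equals the CIF value: 53511.22
Ad valorem component: 53511.22 × 4% = 2140.45
Specific component: 21680 × 1.34 = 29051.20
Import duty = 2140.45 + 29051.20 = 31191.65
Buyer bears: destination terminal 330.57 + brokerage 187.54 + delivery 1149.59 + duty 31191.65 = 32859.35
Landed cost = invoice 53511.22 + 32859.35 = 86370.57

Total landed cost: EUR 86370.57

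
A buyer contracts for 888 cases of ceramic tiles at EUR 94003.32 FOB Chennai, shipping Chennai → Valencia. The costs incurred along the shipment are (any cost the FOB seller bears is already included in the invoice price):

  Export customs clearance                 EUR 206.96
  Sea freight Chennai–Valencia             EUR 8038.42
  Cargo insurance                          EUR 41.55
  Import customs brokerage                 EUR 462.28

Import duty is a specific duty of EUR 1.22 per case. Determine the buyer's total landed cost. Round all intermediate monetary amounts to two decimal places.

FOB: the seller bears costs until goods are on board at the origin port; the buyer bears freight, insurance and all costs thereafter.
Already in the invoice (seller's account under FOB): export clearance — exclude.
CIF value = FOB price + freight + insurance = 94003.32 + 8038.42 + 41.55 = 102083.29
Import duty = 888 × 1.22 = 1083.36
Buyer bears: freight 8038.42 + insurance 41.55 + brokerage 462.28 + duty 1083.36 = 9625.61
Landed cost = invoice 94003.32 + 9625.61 = 103628.93

Total landed cost: EUR 103628.93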